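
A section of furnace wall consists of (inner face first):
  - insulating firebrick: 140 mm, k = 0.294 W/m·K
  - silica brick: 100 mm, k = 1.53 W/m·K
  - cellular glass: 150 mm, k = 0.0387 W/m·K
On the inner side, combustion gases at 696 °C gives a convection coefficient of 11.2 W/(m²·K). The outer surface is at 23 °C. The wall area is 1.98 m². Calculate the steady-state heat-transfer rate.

Q ≈ 296 W

Series thermal resistances:
R_inner film = 1/(h_i·A) = 1/(11.2×1.98) = 0.04509 K/W
R_insulating firebrick = L/(kA) = 0.14/(0.294×1.98) = 0.2405 K/W
R_silica brick = L/(kA) = 0.1/(1.53×1.98) = 0.03301 K/W
R_cellular glass = L/(kA) = 0.15/(0.0387×1.98) = 1.958 K/W
R_total = 2.276 K/W
Q = ΔT / R_total = 673 / 2.276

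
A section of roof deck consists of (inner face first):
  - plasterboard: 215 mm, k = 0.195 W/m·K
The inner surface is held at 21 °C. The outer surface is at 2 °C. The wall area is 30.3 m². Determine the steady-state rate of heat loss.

Series thermal resistances:
R_plasterboard = L/(kA) = 0.215/(0.195×30.3) = 0.03639 K/W
R_total = 0.03639 K/W
Q = ΔT / R_total = 19 / 0.03639

Q ≈ 522 W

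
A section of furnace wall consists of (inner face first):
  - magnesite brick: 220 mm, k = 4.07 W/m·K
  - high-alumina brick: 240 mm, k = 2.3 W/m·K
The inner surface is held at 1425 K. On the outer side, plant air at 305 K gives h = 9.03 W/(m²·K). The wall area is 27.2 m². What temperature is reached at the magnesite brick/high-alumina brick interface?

Using the resistance-network approach (series):
R_magnesite brick = L/(kA) = 0.22/(4.07×27.2) = 0.001987 K/W
R_high-alumina brick = L/(kA) = 0.24/(2.3×27.2) = 0.003836 K/W
R_outer film = 1/(h_o·A) = 1/(9.03×27.2) = 0.004071 K/W
R_total = 0.009895 K/W;  Q = ΔT/R_total = 1120/0.009895 = 113200 W
T_interface = T_inner − Q·ΣR(inner→interface) = 1425 − 113000×0.001987

T ≈ 1200 K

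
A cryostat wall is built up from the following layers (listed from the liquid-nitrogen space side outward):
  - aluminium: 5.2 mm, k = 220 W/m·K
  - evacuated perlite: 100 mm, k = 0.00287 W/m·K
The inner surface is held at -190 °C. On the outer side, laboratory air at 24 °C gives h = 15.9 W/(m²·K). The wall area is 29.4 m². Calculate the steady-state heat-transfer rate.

Using the resistance-network approach (series):
R_aluminium = L/(kA) = 0.0052/(220×29.4) = 8.04×10^-7 K/W
R_evacuated perlite = L/(kA) = 0.1/(0.00287×29.4) = 1.185 K/W
R_outer film = 1/(h_o·A) = 1/(15.9×29.4) = 0.002139 K/W
R_total = 1.187 K/W
Q = ΔT / R_total = 214 / 1.187

Q ≈ 180 W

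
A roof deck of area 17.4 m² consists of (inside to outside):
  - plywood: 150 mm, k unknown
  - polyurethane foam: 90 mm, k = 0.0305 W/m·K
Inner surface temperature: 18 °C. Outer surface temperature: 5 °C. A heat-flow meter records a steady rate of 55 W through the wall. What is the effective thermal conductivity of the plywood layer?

Series thermal resistances:
R_polyurethane foam = L/(kA) = 0.09/(0.0305×17.4) = 0.1696 K/W
Sum of known resistances R_other = 0.1696 K/W
Total R = ΔT/Q = 13/55 = 0.2364 K/W
R_plywood = R_total − R_other = 0.06678 K/W
k = L/(R·A) = 0.15/(0.06678×17.4)

k ≈ 0.129 W/(m·K)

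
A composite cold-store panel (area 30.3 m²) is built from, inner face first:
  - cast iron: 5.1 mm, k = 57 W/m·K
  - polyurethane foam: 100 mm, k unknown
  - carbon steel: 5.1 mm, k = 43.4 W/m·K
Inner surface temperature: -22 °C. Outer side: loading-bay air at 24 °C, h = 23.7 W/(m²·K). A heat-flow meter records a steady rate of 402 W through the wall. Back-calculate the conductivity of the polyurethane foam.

k ≈ 0.0292 W/(m·K)

Model the wall as resistances in series:
R_cast iron = L/(kA) = 0.0051/(57×30.3) = 2.953×10^-6 K/W
R_carbon steel = L/(kA) = 0.0051/(43.4×30.3) = 3.878×10^-6 K/W
R_outer film = 1/(h_o·A) = 1/(23.7×30.3) = 0.001393 K/W
Sum of known resistances R_other = 0.001399 K/W
Total R = ΔT/Q = 46/402 = 0.1144 K/W
R_polyurethane foam = R_total − R_other = 0.113 K/W
k = L/(R·A) = 0.1/(0.113×30.3)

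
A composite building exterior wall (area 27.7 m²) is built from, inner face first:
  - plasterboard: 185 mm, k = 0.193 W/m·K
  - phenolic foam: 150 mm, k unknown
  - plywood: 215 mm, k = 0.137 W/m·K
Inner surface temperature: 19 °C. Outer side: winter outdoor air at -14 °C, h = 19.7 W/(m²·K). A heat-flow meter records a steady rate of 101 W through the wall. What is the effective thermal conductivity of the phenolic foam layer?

Treating each layer as a thermal resistance in series:
R_plasterboard = L/(kA) = 0.185/(0.193×27.7) = 0.0346 K/W
R_plywood = L/(kA) = 0.215/(0.137×27.7) = 0.05665 K/W
R_outer film = 1/(h_o·A) = 1/(19.7×27.7) = 0.001833 K/W
Sum of known resistances R_other = 0.09309 K/W
Total R = ΔT/Q = 33/101 = 0.3267 K/W
R_phenolic foam = R_total − R_other = 0.2336 K/W
k = L/(R·A) = 0.15/(0.2336×27.7)

k ≈ 0.0232 W/(m·K)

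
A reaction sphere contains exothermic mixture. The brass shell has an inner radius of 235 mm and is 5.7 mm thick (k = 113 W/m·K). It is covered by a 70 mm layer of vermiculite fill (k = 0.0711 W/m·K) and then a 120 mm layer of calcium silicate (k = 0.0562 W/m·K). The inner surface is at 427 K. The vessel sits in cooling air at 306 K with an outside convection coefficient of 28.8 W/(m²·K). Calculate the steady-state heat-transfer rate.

Q ≈ 51.9 W

Spherical conduction: R = (1/r_in − 1/r_out)/(4πk) per layer; series-sum.
R_brass shell = (1/0.235 − 1/0.2407)/(4π×113) = 7.096×10^-5 K/W
R_vermiculite fill = (1/0.2407 − 1/0.3107)/(4π×0.0711) = 1.048 K/W
R_calcium silicate = (1/0.3107 − 1/0.4307)/(4π×0.0562) = 1.27 K/W
R_outer film = 1/(h·4πr_o²) = 1/(28.8×4π×0.4307²) = 0.0149 K/W
R_total = 2.332 K/W
Q = ΔT/R_total = 121/2.332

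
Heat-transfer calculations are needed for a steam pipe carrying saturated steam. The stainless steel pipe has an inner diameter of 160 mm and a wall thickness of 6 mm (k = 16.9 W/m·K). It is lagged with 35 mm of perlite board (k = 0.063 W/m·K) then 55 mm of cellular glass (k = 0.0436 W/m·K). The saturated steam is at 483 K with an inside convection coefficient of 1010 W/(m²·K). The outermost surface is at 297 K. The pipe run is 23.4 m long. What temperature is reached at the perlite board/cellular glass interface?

T ≈ 411 K

Per-layer cylindrical resistances, series-summed:
R_inner film = 1/(h_i·2πr₁L) = 1/(1010×2π×0.08×23.4) = 8.418×10^-5 K/W
R_stainless steel pipe wall = ln(86/80)/(2π×16.9×23.4) = 2.911×10^-5 K/W
R_perlite board = ln(121/86)/(2π×0.063×23.4) = 0.03686 K/W
R_cellular glass = ln(176/121)/(2π×0.0436×23.4) = 0.05845 K/W
R_total = 0.09543 K/W
Q = ΔT/R_total = 186/0.09543
Q = 1950 W
T_interface = T_inner − Q·ΣR(inner→interface) = 483 − 1950×0.03698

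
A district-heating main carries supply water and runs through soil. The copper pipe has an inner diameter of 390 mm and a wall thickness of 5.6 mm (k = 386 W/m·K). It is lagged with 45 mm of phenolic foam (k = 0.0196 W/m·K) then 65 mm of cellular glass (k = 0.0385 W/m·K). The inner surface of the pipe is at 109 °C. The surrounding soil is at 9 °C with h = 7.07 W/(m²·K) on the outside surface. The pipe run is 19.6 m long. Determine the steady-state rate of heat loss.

Cylindrical conduction, so R = ln(r₂/r₁)/(2πkL) per layer, in series:
R_copper pipe wall = ln(200.6/195)/(2π×386×19.6) = 5.956×10^-7 K/W
R_phenolic foam = ln(245.6/200.6)/(2π×0.0196×19.6) = 0.08385 K/W
R_cellular glass = ln(310.6/245.6)/(2π×0.0385×19.6) = 0.04952 K/W
R_outer film = 1/(h_o·2πr_oL) = 1/(7.07×2π×0.3106×19.6) = 0.003698 K/W
R_total = 0.1371 K/W
Q = ΔT/R_total = 100/0.1371

Q ≈ 730 W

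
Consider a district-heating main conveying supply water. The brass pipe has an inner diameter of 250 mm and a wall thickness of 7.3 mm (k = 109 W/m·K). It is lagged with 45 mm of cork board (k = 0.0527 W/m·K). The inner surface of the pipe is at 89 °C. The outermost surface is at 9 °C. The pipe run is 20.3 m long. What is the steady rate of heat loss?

Radial resistances (cylindrical: R_cond = ln(r_o/r_i)/(2πkL), R_conv = 1/(h·2πrL)):
R_brass pipe wall = ln(132.3/125)/(2π×109×20.3) = 4.083×10^-6 K/W
R_cork board = ln(177.3/132.3)/(2π×0.0527×20.3) = 0.04356 K/W
R_total = 0.04356 K/W
Q = ΔT/R_total = 80/0.04356

Q ≈ 1840 W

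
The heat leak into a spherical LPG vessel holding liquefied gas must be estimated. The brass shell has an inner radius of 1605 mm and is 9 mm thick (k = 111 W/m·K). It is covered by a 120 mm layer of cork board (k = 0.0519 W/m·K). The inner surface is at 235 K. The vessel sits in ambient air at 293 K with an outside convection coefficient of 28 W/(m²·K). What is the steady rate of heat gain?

Each spherical layer contributes R = (1/r_i − 1/r_o)/(4πk):
R_brass shell = (1/1.605 − 1/1.614)/(4π×111) = 2.491×10^-6 K/W
R_cork board = (1/1.614 − 1/1.734)/(4π×0.0519) = 0.06574 K/W
R_outer film = 1/(h·4πr_o²) = 1/(28×4π×1.734²) = 9.452×10^-4 K/W
R_total = 0.06669 K/W
Q = ΔT/R_total = 58/0.06669

Q ≈ 870 W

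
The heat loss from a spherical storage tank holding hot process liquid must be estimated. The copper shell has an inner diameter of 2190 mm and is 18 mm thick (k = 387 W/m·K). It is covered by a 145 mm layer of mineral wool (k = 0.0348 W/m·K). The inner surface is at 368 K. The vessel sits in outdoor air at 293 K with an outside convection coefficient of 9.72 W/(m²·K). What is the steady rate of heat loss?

Q ≈ 310 W

For a spherical shell R = (1/r₁ − 1/r₂)/(4πk); film R = 1/(h·4πr²). In series:
R_copper shell = (1/1.095 − 1/1.113)/(4π×387) = 3.037×10^-6 K/W
R_mineral wool = (1/1.113 − 1/1.258)/(4π×0.0348) = 0.2368 K/W
R_outer film = 1/(h·4πr_o²) = 1/(9.72×4π×1.258²) = 0.005173 K/W
R_total = 0.242 K/W
Q = ΔT/R_total = 75/0.242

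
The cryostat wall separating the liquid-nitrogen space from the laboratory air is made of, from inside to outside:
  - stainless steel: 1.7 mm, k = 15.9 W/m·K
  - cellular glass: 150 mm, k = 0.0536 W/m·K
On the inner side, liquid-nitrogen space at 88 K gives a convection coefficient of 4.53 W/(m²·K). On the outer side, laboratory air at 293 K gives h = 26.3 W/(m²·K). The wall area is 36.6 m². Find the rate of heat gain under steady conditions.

Thermal resistances in series:
R_inner film = 1/(h_i·A) = 1/(4.53×36.6) = 0.006031 K/W
R_stainless steel = L/(kA) = 0.0017/(15.9×36.6) = 2.921×10^-6 K/W
R_cellular glass = L/(kA) = 0.15/(0.0536×36.6) = 0.07646 K/W
R_outer film = 1/(h_o·A) = 1/(26.3×36.6) = 0.001039 K/W
R_total = 0.08354 K/W
Q = ΔT / R_total = 205 / 0.08354

Q ≈ 2450 W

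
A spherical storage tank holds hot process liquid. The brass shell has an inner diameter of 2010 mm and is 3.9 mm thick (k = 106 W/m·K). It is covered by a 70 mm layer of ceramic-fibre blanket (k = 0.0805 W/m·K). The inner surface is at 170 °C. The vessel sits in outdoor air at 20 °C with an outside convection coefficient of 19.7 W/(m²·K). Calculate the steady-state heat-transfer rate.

Spherical conduction: R = (1/r_in − 1/r_out)/(4πk) per layer; series-sum.
R_brass shell = (1/1.005 − 1/1.0089)/(4π×106) = 2.888×10^-6 K/W
R_ceramic-fibre blanket = (1/1.0089 − 1/1.0789)/(4π×0.0805) = 0.06357 K/W
R_outer film = 1/(h·4πr_o²) = 1/(19.7×4π×1.0789²) = 0.00347 K/W
R_total = 0.06704 K/W
Q = ΔT/R_total = 150/0.06704

Q ≈ 2240 W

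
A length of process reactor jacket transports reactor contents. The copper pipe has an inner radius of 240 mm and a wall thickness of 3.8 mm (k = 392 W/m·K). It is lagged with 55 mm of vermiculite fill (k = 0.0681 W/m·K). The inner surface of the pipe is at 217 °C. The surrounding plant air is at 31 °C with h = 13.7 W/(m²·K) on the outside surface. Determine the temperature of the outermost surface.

For a radial system each layer contributes R = ln(r_out/r_in)/(2πkL); films add R = 1/(hA).
R_copper pipe wall = ln(243.8/240)/(2π×392×1) = 6.378×10^-6 K/W
R_vermiculite fill = ln(298.8/243.8)/(2π×0.0681×1) = 0.4754 K/W
R_outer film = 1/(h_o·2πr_oL) = 1/(13.7×2π×0.2988×1) = 0.03888 K/W
R_total = 0.5143 K/W
Q = ΔT/R_total = 186/0.5143
Q = 362 W/m
T_interface = T_inner − Q·ΣR(inner→interface) = 217 − 362×0.4754

T ≈ 45.1 °C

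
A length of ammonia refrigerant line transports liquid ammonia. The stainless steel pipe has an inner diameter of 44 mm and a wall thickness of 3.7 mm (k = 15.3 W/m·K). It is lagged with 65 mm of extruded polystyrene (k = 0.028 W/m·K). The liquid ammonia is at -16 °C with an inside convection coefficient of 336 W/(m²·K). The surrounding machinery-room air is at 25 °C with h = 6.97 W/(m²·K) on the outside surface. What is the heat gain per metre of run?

Radial resistances (cylindrical: R_cond = ln(r_o/r_i)/(2πkL), R_conv = 1/(h·2πrL)):
R_inner film = 1/(h_i·2πr₁L) = 1/(336×2π×0.022×1) = 0.02153 K/W
R_stainless steel pipe wall = ln(25.7/22)/(2π×15.3×1) = 0.001617 K/W
R_extruded polystyrene = ln(90.7/25.7)/(2π×0.028×1) = 7.168 K/W
R_outer film = 1/(h_o·2πr_oL) = 1/(6.97×2π×0.0907×1) = 0.2518 K/W
R_total = 7.443 K/W
Q = ΔT/R_total = 41/7.443

q′ ≈ 5.51 W/m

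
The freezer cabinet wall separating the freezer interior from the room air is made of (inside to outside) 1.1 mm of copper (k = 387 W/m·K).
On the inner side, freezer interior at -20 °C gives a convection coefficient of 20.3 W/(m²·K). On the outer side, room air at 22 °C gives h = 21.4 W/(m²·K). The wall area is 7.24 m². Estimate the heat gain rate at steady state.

Q ≈ 3170 W

Using the resistance-network approach (series):
R_inner film = 1/(h_i·A) = 1/(20.3×7.24) = 0.006804 K/W
R_copper = L/(kA) = 0.0011/(387×7.24) = 3.926×10^-7 K/W
R_outer film = 1/(h_o·A) = 1/(21.4×7.24) = 0.006454 K/W
R_total = 0.01326 K/W
Q = ΔT / R_total = 42 / 0.01326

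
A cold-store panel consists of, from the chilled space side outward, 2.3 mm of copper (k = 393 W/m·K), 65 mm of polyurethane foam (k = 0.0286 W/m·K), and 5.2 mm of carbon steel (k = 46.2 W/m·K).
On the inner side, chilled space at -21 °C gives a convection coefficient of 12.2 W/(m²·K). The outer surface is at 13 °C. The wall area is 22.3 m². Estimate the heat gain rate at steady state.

Model the wall as resistances in series:
R_inner film = 1/(h_i·A) = 1/(12.2×22.3) = 0.003676 K/W
R_copper = L/(kA) = 0.0023/(393×22.3) = 2.624×10^-7 K/W
R_polyurethane foam = L/(kA) = 0.065/(0.0286×22.3) = 0.1019 K/W
R_carbon steel = L/(kA) = 0.0052/(46.2×22.3) = 5.047×10^-6 K/W
R_total = 0.1056 K/W
Q = ΔT / R_total = 34 / 0.1056

Q ≈ 322 W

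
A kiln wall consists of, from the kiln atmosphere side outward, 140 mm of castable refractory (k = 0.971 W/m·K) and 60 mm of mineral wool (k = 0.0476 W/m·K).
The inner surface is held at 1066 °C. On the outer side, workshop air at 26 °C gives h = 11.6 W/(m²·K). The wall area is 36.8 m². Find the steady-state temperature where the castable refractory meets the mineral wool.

Model the wall as resistances in series:
R_castable refractory = L/(kA) = 0.14/(0.971×36.8) = 0.003918 K/W
R_mineral wool = L/(kA) = 0.06/(0.0476×36.8) = 0.03425 K/W
R_outer film = 1/(h_o·A) = 1/(11.6×36.8) = 0.002343 K/W
R_total = 0.04051 K/W;  Q = ΔT/R_total = 1040/0.04051 = 25670 W
T_interface = T_inner − Q·ΣR(inner→interface) = 1066 − 25700×0.003918

T ≈ 965 °C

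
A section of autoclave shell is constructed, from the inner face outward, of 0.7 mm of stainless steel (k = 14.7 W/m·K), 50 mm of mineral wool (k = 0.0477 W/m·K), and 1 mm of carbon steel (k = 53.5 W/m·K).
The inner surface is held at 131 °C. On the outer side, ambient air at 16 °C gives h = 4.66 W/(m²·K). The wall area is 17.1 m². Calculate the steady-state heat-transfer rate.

Q ≈ 1560 W

Series thermal resistances:
R_stainless steel = L/(kA) = 0.0007/(14.7×17.1) = 2.785×10^-6 K/W
R_mineral wool = L/(kA) = 0.05/(0.0477×17.1) = 0.0613 K/W
R_carbon steel = L/(kA) = 0.001/(53.5×17.1) = 1.093×10^-6 K/W
R_outer film = 1/(h_o·A) = 1/(4.66×17.1) = 0.01255 K/W
R_total = 0.07385 K/W
Q = ΔT / R_total = 115 / 0.07385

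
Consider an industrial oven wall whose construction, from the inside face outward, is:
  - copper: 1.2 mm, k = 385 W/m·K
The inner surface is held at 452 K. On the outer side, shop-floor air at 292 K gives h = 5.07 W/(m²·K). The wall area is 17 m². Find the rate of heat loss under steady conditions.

Series thermal resistances:
R_copper = L/(kA) = 0.0012/(385×17) = 1.833×10^-7 K/W
R_outer film = 1/(h_o·A) = 1/(5.07×17) = 0.0116 K/W
R_total = 0.0116 K/W
Q = ΔT / R_total = 160 / 0.0116

Q ≈ 13800 W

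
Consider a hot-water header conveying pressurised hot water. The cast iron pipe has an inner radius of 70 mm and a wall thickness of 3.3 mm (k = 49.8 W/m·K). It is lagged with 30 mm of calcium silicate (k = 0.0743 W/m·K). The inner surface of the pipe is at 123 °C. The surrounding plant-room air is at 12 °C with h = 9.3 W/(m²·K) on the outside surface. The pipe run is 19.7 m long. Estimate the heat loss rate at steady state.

For a radial system each layer contributes R = ln(r_out/r_in)/(2πkL); films add R = 1/(hA).
R_cast iron pipe wall = ln(73.3/70)/(2π×49.8×19.7) = 7.473×10^-6 K/W
R_calcium silicate = ln(103.3/73.3)/(2π×0.0743×19.7) = 0.0373 K/W
R_outer film = 1/(h_o·2πr_oL) = 1/(9.3×2π×0.1033×19.7) = 0.00841 K/W
R_total = 0.04572 K/W
Q = ΔT/R_total = 111/0.04572

Q ≈ 2430 W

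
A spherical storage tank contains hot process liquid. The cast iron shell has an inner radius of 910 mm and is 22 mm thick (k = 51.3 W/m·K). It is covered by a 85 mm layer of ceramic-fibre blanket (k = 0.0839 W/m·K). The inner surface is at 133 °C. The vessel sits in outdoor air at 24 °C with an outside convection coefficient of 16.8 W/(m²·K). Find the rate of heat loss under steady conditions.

Spherical conduction: R = (1/r_in − 1/r_out)/(4πk) per layer; series-sum.
R_cast iron shell = (1/0.91 − 1/0.932)/(4π×51.3) = 4.024×10^-5 K/W
R_ceramic-fibre blanket = (1/0.932 − 1/1.017)/(4π×0.0839) = 0.08506 K/W
R_outer film = 1/(h·4πr_o²) = 1/(16.8×4π×1.017²) = 0.00458 K/W
R_total = 0.08968 K/W
Q = ΔT/R_total = 109/0.08968

Q ≈ 1220 W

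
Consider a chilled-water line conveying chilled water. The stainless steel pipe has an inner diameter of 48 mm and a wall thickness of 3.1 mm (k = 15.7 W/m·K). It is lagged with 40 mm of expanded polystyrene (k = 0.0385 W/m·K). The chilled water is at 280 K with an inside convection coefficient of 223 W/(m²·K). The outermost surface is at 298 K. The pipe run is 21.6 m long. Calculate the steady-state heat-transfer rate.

For a radial system each layer contributes R = ln(r_out/r_in)/(2πkL); films add R = 1/(hA).
R_inner film = 1/(h_i·2πr₁L) = 1/(223×2π×0.024×21.6) = 0.001377 K/W
R_stainless steel pipe wall = ln(27.1/24)/(2π×15.7×21.6) = 5.701×10^-5 K/W
R_expanded polystyrene = ln(67.1/27.1)/(2π×0.0385×21.6) = 0.1735 K/W
R_total = 0.175 K/W
Q = ΔT/R_total = 18/0.175

Q ≈ 103 W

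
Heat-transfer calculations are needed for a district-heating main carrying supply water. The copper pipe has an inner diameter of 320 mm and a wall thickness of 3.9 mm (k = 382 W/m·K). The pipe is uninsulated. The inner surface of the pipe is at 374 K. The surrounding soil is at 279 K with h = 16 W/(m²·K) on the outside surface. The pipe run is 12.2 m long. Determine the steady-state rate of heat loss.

Q ≈ 19100 W

Treating each annulus and film as a series resistance:
R_copper pipe wall = ln(163.9/160)/(2π×382×12.2) = 8.224×10^-7 K/W
R_outer film = 1/(h_o·2πr_oL) = 1/(16×2π×0.1639×12.2) = 0.004975 K/W
R_total = 0.004975 K/W
Q = ΔT/R_total = 95/0.004975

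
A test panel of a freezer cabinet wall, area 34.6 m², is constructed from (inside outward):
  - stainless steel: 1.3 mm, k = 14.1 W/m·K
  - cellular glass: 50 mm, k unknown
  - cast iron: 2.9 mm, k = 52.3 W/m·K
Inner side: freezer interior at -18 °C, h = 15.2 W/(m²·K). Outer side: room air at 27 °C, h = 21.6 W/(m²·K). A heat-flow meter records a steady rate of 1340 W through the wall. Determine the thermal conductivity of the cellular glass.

k ≈ 0.0476 W/(m·K)

Series thermal resistances:
R_inner film = 1/(h_i·A) = 1/(15.2×34.6) = 0.001901 K/W
R_stainless steel = L/(kA) = 0.0013/(14.1×34.6) = 2.665×10^-6 K/W
R_cast iron = L/(kA) = 0.0029/(52.3×34.6) = 1.603×10^-6 K/W
R_outer film = 1/(h_o·A) = 1/(21.6×34.6) = 0.001338 K/W
Sum of known resistances R_other = 0.003244 K/W
Total R = ΔT/Q = 45/1340 = 0.03358 K/W
R_cellular glass = R_total − R_other = 0.03034 K/W
k = L/(R·A) = 0.05/(0.03034×34.6)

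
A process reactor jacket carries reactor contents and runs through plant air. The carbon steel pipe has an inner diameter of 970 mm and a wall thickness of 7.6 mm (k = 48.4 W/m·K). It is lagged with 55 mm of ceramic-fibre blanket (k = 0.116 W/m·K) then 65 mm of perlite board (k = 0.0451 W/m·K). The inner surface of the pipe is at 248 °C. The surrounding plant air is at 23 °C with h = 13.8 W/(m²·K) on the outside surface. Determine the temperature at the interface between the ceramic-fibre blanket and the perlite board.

T ≈ 190 °C

Cylindrical conduction, so R = ln(r₂/r₁)/(2πkL) per layer, in series:
R_carbon steel pipe wall = ln(492.6/485)/(2π×48.4×1) = 5.113×10^-5 K/W
R_ceramic-fibre blanket = ln(547.6/492.6)/(2π×0.116×1) = 0.1452 K/W
R_perlite board = ln(612.6/547.6)/(2π×0.0451×1) = 0.3958 K/W
R_outer film = 1/(h_o·2πr_oL) = 1/(13.8×2π×0.6126×1) = 0.01883 K/W
R_total = 0.5599 K/W
Q = ΔT/R_total = 225/0.5599
Q = 402 W/m
T_interface = T_inner − Q·ΣR(inner→interface) = 248 − 402×0.1453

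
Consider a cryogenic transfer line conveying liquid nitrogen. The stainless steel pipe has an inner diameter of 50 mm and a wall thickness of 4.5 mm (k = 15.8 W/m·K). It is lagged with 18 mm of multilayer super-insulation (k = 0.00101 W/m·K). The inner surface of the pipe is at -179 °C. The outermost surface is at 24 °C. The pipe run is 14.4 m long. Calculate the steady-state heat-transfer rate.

Q ≈ 38.9 W

Per-layer cylindrical resistances, series-summed:
R_stainless steel pipe wall = ln(29.5/25)/(2π×15.8×14.4) = 1.158×10^-4 K/W
R_multilayer super-insulation = ln(47.5/29.5)/(2π×0.00101×14.4) = 5.213 K/W
R_total = 5.213 K/W
Q = ΔT/R_total = 203/5.213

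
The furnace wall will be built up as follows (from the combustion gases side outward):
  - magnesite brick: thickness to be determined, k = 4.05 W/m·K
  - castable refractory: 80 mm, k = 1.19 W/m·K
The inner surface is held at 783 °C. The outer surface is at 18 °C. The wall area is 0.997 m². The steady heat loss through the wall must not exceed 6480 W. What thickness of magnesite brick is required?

L ≈ 204 mm

Model the wall as resistances in series:
R_castable refractory = L/(kA) = 0.08/(1.19×0.997) = 0.06743 K/W
Sum of the known resistances R_other = 0.06743 K/W
Required total resistance R_tot = ΔT/Q_allow = 765/6480 = 0.1181 K/W
R_magnesite brick = R_tot − R_other = 0.05063 K/W
L = R·k·A = 0.05063×4.05×0.997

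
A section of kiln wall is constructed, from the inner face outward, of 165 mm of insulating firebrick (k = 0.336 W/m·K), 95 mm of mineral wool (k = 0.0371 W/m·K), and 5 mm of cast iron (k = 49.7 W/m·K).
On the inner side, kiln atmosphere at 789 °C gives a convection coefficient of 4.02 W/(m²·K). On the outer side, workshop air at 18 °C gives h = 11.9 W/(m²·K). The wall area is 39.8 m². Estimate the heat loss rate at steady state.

Q ≈ 9070 W

Model the wall as resistances in series:
R_inner film = 1/(h_i·A) = 1/(4.02×39.8) = 0.00625 K/W
R_insulating firebrick = L/(kA) = 0.165/(0.336×39.8) = 0.01234 K/W
R_mineral wool = L/(kA) = 0.095/(0.0371×39.8) = 0.06434 K/W
R_cast iron = L/(kA) = 0.005/(49.7×39.8) = 2.528×10^-6 K/W
R_outer film = 1/(h_o·A) = 1/(11.9×39.8) = 0.002111 K/W
R_total = 0.08504 K/W
Q = ΔT / R_total = 771 / 0.08504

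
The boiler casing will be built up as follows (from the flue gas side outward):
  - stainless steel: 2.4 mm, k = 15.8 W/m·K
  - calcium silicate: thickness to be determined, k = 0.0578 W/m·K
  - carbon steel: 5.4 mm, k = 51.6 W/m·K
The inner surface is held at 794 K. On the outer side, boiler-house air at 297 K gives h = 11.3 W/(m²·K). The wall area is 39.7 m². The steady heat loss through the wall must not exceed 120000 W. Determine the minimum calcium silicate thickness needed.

Using the resistance-network approach (series):
R_stainless steel = L/(kA) = 0.0024/(15.8×39.7) = 3.826×10^-6 K/W
R_carbon steel = L/(kA) = 0.0054/(51.6×39.7) = 2.636×10^-6 K/W
R_outer film = 1/(h_o·A) = 1/(11.3×39.7) = 0.002229 K/W
Sum of the known resistances R_other = 0.002236 K/W
Required total resistance R_tot = ΔT/Q_allow = 497/120000 = 0.004142 K/W
R_calcium silicate = R_tot − R_other = 0.001906 K/W
L = R·k·A = 0.001906×0.0578×39.7

L ≈ 4.37 mm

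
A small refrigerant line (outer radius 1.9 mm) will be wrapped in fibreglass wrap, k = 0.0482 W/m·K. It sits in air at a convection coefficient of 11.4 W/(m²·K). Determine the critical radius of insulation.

r_cr ≈ 4.23 mm

For a cylinder r_cr = k/h = 0.0482/11.4
r_cr = 4.23 mm; since the bare radius (1.9 mm) is below r_cr, adding a thin layer of insulation will *increase* heat loss.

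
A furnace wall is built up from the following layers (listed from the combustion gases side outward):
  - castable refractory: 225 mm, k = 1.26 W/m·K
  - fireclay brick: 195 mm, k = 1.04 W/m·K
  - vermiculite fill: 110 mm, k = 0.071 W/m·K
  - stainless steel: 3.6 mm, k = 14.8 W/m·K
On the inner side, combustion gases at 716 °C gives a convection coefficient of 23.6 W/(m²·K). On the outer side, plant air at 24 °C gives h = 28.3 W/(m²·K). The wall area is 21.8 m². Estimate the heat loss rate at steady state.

Q ≈ 7570 W

Series thermal resistances:
R_inner film = 1/(h_i·A) = 1/(23.6×21.8) = 0.001944 K/W
R_castable refractory = L/(kA) = 0.225/(1.26×21.8) = 0.008191 K/W
R_fireclay brick = L/(kA) = 0.195/(1.04×21.8) = 0.008601 K/W
R_vermiculite fill = L/(kA) = 0.11/(0.071×21.8) = 0.07107 K/W
R_stainless steel = L/(kA) = 0.0036/(14.8×21.8) = 1.116×10^-5 K/W
R_outer film = 1/(h_o·A) = 1/(28.3×21.8) = 0.001621 K/W
R_total = 0.09144 K/W
Q = ΔT / R_total = 692 / 0.09144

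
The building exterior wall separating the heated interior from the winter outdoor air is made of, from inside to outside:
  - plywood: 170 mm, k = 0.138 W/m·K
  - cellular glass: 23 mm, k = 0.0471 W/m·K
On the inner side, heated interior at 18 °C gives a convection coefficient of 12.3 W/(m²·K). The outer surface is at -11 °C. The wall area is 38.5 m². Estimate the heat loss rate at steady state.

Q ≈ 620 W

Treating each layer as a thermal resistance in series:
R_inner film = 1/(h_i·A) = 1/(12.3×38.5) = 0.002112 K/W
R_plywood = L/(kA) = 0.17/(0.138×38.5) = 0.032 K/W
R_cellular glass = L/(kA) = 0.023/(0.0471×38.5) = 0.01268 K/W
R_total = 0.04679 K/W
Q = ΔT / R_total = 29 / 0.04679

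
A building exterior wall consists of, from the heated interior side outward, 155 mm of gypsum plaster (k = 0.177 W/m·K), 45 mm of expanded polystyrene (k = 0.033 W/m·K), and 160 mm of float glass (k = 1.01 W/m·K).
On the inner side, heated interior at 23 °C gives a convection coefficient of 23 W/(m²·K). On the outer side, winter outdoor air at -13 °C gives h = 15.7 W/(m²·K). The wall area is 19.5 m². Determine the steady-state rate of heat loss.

Model the wall as resistances in series:
R_inner film = 1/(h_i·A) = 1/(23×19.5) = 0.00223 K/W
R_gypsum plaster = L/(kA) = 0.155/(0.177×19.5) = 0.04491 K/W
R_expanded polystyrene = L/(kA) = 0.045/(0.033×19.5) = 0.06993 K/W
R_float glass = L/(kA) = 0.16/(1.01×19.5) = 0.008124 K/W
R_outer film = 1/(h_o·A) = 1/(15.7×19.5) = 0.003266 K/W
R_total = 0.1285 K/W
Q = ΔT / R_total = 36 / 0.1285

Q ≈ 280 W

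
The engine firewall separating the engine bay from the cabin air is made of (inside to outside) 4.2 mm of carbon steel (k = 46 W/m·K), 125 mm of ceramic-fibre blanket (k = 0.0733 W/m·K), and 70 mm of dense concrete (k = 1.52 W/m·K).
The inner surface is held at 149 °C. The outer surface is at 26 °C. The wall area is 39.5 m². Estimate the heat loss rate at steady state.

Model the wall as resistances in series:
R_carbon steel = L/(kA) = 0.0042/(46×39.5) = 2.312×10^-6 K/W
R_ceramic-fibre blanket = L/(kA) = 0.125/(0.0733×39.5) = 0.04317 K/W
R_dense concrete = L/(kA) = 0.07/(1.52×39.5) = 0.001166 K/W
R_total = 0.04434 K/W
Q = ΔT / R_total = 123 / 0.04434

Q ≈ 2770 W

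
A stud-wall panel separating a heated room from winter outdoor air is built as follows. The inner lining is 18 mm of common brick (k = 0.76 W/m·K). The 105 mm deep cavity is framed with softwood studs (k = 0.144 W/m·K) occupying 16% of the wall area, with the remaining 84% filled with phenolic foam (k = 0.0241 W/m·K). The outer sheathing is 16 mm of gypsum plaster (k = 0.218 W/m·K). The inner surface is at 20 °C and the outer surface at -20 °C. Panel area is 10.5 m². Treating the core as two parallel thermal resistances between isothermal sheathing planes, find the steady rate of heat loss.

Sheathing layers in series; stud and cavity paths in parallel between them.
R_inner = 0.018/(0.76×10.5) = 0.002256 K/W
R_stud  = 0.105/(0.144×0.16×10.5) = 0.434 K/W
R_cav   = 0.105/(0.0241×0.84×10.5) = 0.494 K/W
1/R_core = 1/R_stud + 1/R_cav → R_core = 0.231 K/W
R_outer = 0.016/(0.218×10.5) = 0.00699 K/W
R_total = 0.2403 K/W
Q = ΔT/R_total = 40/0.2403

Q ≈ 166 W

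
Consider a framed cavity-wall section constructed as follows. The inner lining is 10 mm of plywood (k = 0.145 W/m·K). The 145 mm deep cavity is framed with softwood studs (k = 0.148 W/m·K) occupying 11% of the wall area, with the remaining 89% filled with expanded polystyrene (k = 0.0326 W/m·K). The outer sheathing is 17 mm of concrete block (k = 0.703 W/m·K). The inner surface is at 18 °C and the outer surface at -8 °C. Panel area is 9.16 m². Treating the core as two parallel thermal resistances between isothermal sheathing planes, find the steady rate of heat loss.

Q ≈ 72.3 W

Sheathing layers in series; stud and cavity paths in parallel between them.
R_inner = 0.01/(0.145×9.16) = 0.007529 K/W
R_stud  = 0.145/(0.148×0.11×9.16) = 0.9723 K/W
R_cav   = 0.145/(0.0326×0.89×9.16) = 0.5456 K/W
1/R_core = 1/R_stud + 1/R_cav → R_core = 0.3495 K/W
R_outer = 0.017/(0.703×9.16) = 0.00264 K/W
R_total = 0.3597 K/W
Q = ΔT/R_total = 26/0.3597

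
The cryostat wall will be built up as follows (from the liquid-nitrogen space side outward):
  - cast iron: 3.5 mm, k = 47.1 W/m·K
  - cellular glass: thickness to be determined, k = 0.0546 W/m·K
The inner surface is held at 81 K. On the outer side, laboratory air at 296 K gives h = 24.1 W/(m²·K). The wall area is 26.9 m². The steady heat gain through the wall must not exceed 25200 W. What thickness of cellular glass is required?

L ≈ 10.3 mm

Thermal resistances in series:
R_cast iron = L/(kA) = 0.0035/(47.1×26.9) = 2.762×10^-6 K/W
R_outer film = 1/(h_o·A) = 1/(24.1×26.9) = 0.001543 K/W
Sum of the known resistances R_other = 0.001545 K/W
Required total resistance R_tot = ΔT/Q_allow = 215/25200 = 0.008532 K/W
R_cellular glass = R_tot − R_other = 0.006986 K/W
L = R·k·A = 0.006986×0.0546×26.9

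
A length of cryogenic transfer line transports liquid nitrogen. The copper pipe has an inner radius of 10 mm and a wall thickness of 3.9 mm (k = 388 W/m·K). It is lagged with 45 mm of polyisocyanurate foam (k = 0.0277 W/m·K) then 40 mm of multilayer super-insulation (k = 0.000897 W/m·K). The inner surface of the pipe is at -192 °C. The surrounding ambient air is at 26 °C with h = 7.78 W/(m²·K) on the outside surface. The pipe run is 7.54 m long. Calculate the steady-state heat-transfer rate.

Q ≈ 16.4 W

For a radial system each layer contributes R = ln(r_out/r_in)/(2πkL); films add R = 1/(hA).
R_copper pipe wall = ln(13.9/10)/(2π×388×7.54) = 1.791×10^-5 K/W
R_polyisocyanurate foam = ln(58.9/13.9)/(2π×0.0277×7.54) = 1.1 K/W
R_multilayer super-insulation = ln(98.9/58.9)/(2π×0.000897×7.54) = 12.2 K/W
R_outer film = 1/(h_o·2πr_oL) = 1/(7.78×2π×0.0989×7.54) = 0.02743 K/W
R_total = 13.32 K/W
Q = ΔT/R_total = 218/13.32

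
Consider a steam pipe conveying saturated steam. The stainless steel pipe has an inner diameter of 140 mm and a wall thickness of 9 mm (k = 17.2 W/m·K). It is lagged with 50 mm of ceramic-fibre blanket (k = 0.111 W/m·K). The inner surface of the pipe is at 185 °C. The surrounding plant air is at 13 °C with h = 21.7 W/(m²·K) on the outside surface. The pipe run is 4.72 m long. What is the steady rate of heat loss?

Treating each annulus and film as a series resistance:
R_stainless steel pipe wall = ln(79/70)/(2π×17.2×4.72) = 2.371×10^-4 K/W
R_ceramic-fibre blanket = ln(129/79)/(2π×0.111×4.72) = 0.149 K/W
R_outer film = 1/(h_o·2πr_oL) = 1/(21.7×2π×0.129×4.72) = 0.01205 K/W
R_total = 0.1612 K/W
Q = ΔT/R_total = 172/0.1612

Q ≈ 1070 W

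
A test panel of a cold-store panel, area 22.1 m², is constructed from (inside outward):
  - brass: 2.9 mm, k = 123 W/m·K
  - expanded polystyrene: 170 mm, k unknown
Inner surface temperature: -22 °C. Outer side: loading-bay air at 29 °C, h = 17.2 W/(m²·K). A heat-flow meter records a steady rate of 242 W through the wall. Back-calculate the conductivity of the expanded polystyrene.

k ≈ 0.037 W/(m·K)

Using the resistance-network approach (series):
R_brass = L/(kA) = 0.0029/(123×22.1) = 1.067×10^-6 K/W
R_outer film = 1/(h_o·A) = 1/(17.2×22.1) = 0.002631 K/W
Sum of known resistances R_other = 0.002632 K/W
Total R = ΔT/Q = 51/242 = 0.2107 K/W
R_expanded polystyrene = R_total − R_other = 0.2081 K/W
k = L/(R·A) = 0.17/(0.2081×22.1)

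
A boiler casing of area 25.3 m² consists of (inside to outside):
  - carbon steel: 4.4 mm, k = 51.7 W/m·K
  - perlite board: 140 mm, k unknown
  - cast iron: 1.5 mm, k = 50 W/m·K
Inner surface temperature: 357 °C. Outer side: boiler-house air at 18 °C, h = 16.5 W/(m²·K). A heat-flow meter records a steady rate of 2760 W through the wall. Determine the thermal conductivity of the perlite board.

Model the wall as resistances in series:
R_carbon steel = L/(kA) = 0.0044/(51.7×25.3) = 3.364×10^-6 K/W
R_cast iron = L/(kA) = 0.0015/(50×25.3) = 1.186×10^-6 K/W
R_outer film = 1/(h_o·A) = 1/(16.5×25.3) = 0.002395 K/W
Sum of known resistances R_other = 0.0024 K/W
Total R = ΔT/Q = 339/2760 = 0.1228 K/W
R_perlite board = R_total − R_other = 0.1204 K/W
k = L/(R·A) = 0.14/(0.1204×25.3)

k ≈ 0.046 W/(m·K)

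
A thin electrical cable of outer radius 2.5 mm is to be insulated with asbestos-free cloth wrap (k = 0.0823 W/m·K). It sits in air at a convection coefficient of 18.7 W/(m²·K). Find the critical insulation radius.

r_cr ≈ 4.4 mm

For a cylinder r_cr = k/h = 0.0823/18.7
r_cr = 4.4 mm; since the bare radius (2.5 mm) is below r_cr, adding a thin layer of insulation will *increase* heat loss.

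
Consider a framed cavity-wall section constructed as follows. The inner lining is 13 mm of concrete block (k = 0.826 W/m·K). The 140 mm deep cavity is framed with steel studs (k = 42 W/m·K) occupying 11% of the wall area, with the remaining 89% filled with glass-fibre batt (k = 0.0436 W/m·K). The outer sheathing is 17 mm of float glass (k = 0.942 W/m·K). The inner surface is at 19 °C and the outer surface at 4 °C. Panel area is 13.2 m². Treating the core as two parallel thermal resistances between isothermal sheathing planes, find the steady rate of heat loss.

Q ≈ 3100 W

Sheathing layers in series; stud and cavity paths in parallel between them.
R_inner = 0.013/(0.826×13.2) = 0.001192 K/W
R_stud  = 0.14/(42×0.11×13.2) = 0.002296 K/W
R_cav   = 0.14/(0.0436×0.89×13.2) = 0.2733 K/W
1/R_core = 1/R_stud + 1/R_cav → R_core = 0.002277 K/W
R_outer = 0.017/(0.942×13.2) = 0.001367 K/W
R_total = 0.004836 K/W
Q = ΔT/R_total = 15/0.004836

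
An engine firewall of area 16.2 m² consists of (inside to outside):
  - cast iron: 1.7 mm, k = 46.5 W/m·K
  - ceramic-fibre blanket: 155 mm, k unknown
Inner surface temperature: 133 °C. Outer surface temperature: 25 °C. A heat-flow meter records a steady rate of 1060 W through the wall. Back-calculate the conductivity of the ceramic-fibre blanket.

k ≈ 0.0939 W/(m·K)

Model the wall as resistances in series:
R_cast iron = L/(kA) = 0.0017/(46.5×16.2) = 2.257×10^-6 K/W
Sum of known resistances R_other = 2.257×10^-6 K/W
Total R = ΔT/Q = 108/1060 = 0.1019 K/W
R_ceramic-fibre blanket = R_total − R_other = 0.1019 K/W
k = L/(R·A) = 0.155/(0.1019×16.2)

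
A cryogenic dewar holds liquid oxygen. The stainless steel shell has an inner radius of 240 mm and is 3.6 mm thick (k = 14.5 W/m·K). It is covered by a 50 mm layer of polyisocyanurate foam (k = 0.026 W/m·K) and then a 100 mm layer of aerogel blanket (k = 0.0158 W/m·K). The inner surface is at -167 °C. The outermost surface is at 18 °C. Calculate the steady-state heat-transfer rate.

Q ≈ 28.5 W

Spherical conduction: R = (1/r_in − 1/r_out)/(4πk) per layer; series-sum.
R_stainless steel shell = (1/0.24 − 1/0.2436)/(4π×14.5) = 3.379×10^-4 K/W
R_polyisocyanurate foam = (1/0.2436 − 1/0.2936)/(4π×0.026) = 2.14 K/W
R_aerogel blanket = (1/0.2936 − 1/0.3936)/(4π×0.0158) = 4.358 K/W
R_total = 6.498 K/W
Q = ΔT/R_total = 185/6.498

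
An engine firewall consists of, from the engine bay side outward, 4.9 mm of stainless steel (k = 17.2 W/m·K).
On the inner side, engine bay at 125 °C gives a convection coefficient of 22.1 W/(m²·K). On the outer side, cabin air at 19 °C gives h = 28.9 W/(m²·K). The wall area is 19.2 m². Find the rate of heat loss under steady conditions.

Q ≈ 25400 W

Model the wall as resistances in series:
R_inner film = 1/(h_i·A) = 1/(22.1×19.2) = 0.002357 K/W
R_stainless steel = L/(kA) = 0.0049/(17.2×19.2) = 1.484×10^-5 K/W
R_outer film = 1/(h_o·A) = 1/(28.9×19.2) = 0.001802 K/W
R_total = 0.004174 K/W
Q = ΔT / R_total = 106 / 0.004174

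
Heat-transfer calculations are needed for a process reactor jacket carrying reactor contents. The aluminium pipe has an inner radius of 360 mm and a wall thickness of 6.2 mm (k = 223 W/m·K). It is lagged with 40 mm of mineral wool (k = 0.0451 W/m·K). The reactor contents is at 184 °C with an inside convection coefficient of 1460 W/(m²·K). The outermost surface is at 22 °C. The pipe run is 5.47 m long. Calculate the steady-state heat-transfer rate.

Cylindrical conduction, so R = ln(r₂/r₁)/(2πkL) per layer, in series:
R_inner film = 1/(h_i·2πr₁L) = 1/(1460×2π×0.36×5.47) = 5.536×10^-5 K/W
R_aluminium pipe wall = ln(366.2/360)/(2π×223×5.47) = 2.228×10^-6 K/W
R_mineral wool = ln(406.2/366.2)/(2π×0.0451×5.47) = 0.06688 K/W
R_total = 0.06694 K/W
Q = ΔT/R_total = 162/0.06694

Q ≈ 2420 W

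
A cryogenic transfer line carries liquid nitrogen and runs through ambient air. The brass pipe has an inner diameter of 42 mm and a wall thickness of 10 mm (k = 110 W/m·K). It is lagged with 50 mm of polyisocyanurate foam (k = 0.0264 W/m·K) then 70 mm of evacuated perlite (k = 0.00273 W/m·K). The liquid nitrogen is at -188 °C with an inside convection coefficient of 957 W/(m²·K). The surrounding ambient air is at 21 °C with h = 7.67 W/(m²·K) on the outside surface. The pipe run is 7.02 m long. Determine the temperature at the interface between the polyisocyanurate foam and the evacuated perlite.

Per-layer cylindrical resistances, series-summed:
R_inner film = 1/(h_i·2πr₁L) = 1/(957×2π×0.021×7.02) = 0.001128 K/W
R_brass pipe wall = ln(31/21)/(2π×110×7.02) = 8.027×10^-5 K/W
R_polyisocyanurate foam = ln(81/31)/(2π×0.0264×7.02) = 0.8248 K/W
R_evacuated perlite = ln(151/81)/(2π×0.00273×7.02) = 5.172 K/W
R_outer film = 1/(h_o·2πr_oL) = 1/(7.67×2π×0.151×7.02) = 0.01958 K/W
R_total = 6.018 K/W
Q = ΔT/R_total = 209/6.018
Q = 34.7 W
T_interface = T_inner + Q·ΣR(inner→interface) = -188 + 34.7×0.826

T ≈ -159 °C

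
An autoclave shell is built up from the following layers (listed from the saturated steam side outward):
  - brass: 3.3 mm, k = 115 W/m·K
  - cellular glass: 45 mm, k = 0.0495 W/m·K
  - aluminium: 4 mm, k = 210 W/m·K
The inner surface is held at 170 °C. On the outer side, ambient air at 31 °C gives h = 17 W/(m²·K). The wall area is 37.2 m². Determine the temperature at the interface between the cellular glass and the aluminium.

T ≈ 39.4 °C

Model the wall as resistances in series:
R_brass = L/(kA) = 0.0033/(115×37.2) = 7.714×10^-7 K/W
R_cellular glass = L/(kA) = 0.045/(0.0495×37.2) = 0.02444 K/W
R_aluminium = L/(kA) = 0.004/(210×37.2) = 5.12×10^-7 K/W
R_outer film = 1/(h_o·A) = 1/(17×37.2) = 0.001581 K/W
R_total = 0.02602 K/W;  Q = ΔT/R_total = 139/0.02602 = 5342 W
T_interface = T_inner − Q·ΣR(inner→interface) = 170 − 5340×0.02444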